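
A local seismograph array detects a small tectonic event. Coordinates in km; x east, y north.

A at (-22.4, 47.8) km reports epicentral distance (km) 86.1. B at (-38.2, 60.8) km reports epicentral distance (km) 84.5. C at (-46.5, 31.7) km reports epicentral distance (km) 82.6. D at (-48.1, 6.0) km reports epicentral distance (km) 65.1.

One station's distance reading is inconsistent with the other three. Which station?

B

Solve using three stations at a time. Using A, C, D (subtract circle equations pairwise → linear system) gives (x, y) ≈ (2.9, -34.6).
Distances from that point to each station vs reported:
  A: calculated 86.2 vs reported 86.1 → residual 0.1 km
  B: calculated 103.9 vs reported 84.5 → residual 19.4 km
  C: calculated 82.7 vs reported 82.6 → residual 0.1 km
  D: calculated 65.2 vs reported 65.1 → residual 0.1 km
A, C, D are mutually consistent (residuals ≈ 0); B is off by 19.4 km.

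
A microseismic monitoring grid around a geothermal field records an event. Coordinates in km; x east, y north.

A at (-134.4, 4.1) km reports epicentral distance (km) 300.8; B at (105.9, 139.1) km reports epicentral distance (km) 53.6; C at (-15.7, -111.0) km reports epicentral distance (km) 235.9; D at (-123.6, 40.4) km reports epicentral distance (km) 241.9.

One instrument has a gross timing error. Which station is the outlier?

Solve using three stations at a time. Using B, C, D (subtract circle equations pairwise → linear system) gives (x, y) ≈ (114.0, 86.1).
Distances from that point to each station vs reported:
  A: calculated 261.5 vs reported 300.8 → residual 39.3 km
  B: calculated 53.6 vs reported 53.6 → residual 0.0 km
  C: calculated 235.9 vs reported 235.9 → residual 0.0 km
  D: calculated 241.9 vs reported 241.9 → residual 0.0 km
B, C, D are mutually consistent (residuals ≈ 0); A is off by 39.3 km.

A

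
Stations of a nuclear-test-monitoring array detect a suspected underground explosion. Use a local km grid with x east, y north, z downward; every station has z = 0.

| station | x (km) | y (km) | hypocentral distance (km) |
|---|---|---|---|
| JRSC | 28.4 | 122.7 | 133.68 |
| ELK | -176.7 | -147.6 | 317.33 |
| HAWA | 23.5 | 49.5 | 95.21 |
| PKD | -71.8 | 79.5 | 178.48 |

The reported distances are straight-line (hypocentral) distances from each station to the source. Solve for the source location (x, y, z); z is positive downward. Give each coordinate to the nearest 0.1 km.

(82.1, 22.2, 69.9)

Each station gives a sphere (x−x_i)² + (y−y_i)² + z² = d_i² (stations at z=0).
Subtracting the JRSC sphere from ELK and HAWA: z² cancels, leaving linear equations in x and y:
-410.2 x − 540.6 y = -45681.19
-9.8 x − 146.4 y = -4053.95
Solving: x ≈ 82.114, y ≈ 22.194 km (keep extra digits for the depth step; rounded: 82.1, 22.2).
Then from the JRSC sphere: z² = 133.68² − (x − 28.4)² − (y − 122.7)² with x = 82.114, y = 22.194, so z ≈ 69.883 ≈ 69.9 km.
Check against PKD (with the unrounded solution): distance 178.49 ≈ 178.48 km. ✓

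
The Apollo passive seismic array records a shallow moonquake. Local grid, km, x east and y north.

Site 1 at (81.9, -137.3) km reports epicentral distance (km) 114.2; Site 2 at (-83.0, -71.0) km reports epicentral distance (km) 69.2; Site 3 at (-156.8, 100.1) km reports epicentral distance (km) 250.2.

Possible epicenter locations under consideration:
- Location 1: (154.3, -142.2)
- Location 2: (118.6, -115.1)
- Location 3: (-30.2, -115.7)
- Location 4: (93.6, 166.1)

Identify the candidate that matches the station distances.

Location 3

For each candidate, compare |candidate − station| to the reported distance:
Location 1: residuals Site 1 41.6, Site 2 178.6, Site 3 144.1 → max 178.6 km
Location 2: residuals Site 1 71.3, Site 2 137.2, Site 3 99.3 → max 137.2 km
Location 3: residuals Site 1 0.0, Site 2 0.0, Site 3 0.0 → max 0.0 km
Location 4: residuals Site 1 189.4, Site 2 226.4, Site 3 8.8 → max 226.4 km
Only Location 3 has all residuals ≈ 0.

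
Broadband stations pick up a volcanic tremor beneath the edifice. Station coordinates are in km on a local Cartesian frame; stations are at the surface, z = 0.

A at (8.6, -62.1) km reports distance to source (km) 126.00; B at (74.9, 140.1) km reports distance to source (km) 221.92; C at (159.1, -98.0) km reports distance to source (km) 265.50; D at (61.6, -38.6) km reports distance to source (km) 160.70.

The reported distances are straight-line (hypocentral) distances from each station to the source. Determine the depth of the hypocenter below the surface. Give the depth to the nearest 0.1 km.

z ≈ 68.8 km

Each station gives a sphere (x−x_i)² + (y−y_i)² + z² = d_i² (stations at z=0).
Subtracting the A sphere from B and C: z² cancels, leaving linear equations in x and y:
132.6 x + 404.4 y = -12064.84
301.0 x − 71.8 y = -23627.81
Solving: x ≈ -79.404, y ≈ -3.798 km (keep extra digits for the depth step; rounded: -79.4, -3.8).
Then from the A sphere: z² = 126.00² − (x − 8.6)² − (y + 62.1)² with x = -79.404, y = -3.798, so z ≈ 68.791 ≈ 68.8 km.
Check against D (with the unrounded solution): distance 160.70 ≈ 160.70 km. ✓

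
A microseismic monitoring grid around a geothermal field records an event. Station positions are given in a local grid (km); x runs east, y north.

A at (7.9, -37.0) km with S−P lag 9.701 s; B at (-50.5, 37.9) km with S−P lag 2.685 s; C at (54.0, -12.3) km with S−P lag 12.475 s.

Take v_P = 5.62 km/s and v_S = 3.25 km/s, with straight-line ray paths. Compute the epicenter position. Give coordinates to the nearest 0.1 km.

x ≈ -34.9 km, y ≈ 24.3 km

Distance from S−P lag: d = Δt · v_P v_S / (v_P − v_S) = Δt · (5.62·3.25)/(5.62−3.25) ≈ 7.7068·Δt.
So d_A = 74.76, d_B = 20.69, d_C = 96.14 km.
Circle about each station: (x − 7.9)² + (y + 37.0)² = 74.76²; (x + 50.5)² + (y − 37.9)² = 20.69²; (x − 54.0)² + (y + 12.3)² = 96.14².
Subtracting the A equation from the B and C equations removes the quadratic terms:
-116.8 x + 149.8 y = 7716.23
92.2 x + 49.4 y = -2017.96
Solving the 2×2 system: x ≈ -34.9, y ≈ 24.3 km.
Check against A (with the unrounded x, y): √((x − 7.9)²+(y + 37.0)²) = 74.76 ≈ 74.76 km. ✓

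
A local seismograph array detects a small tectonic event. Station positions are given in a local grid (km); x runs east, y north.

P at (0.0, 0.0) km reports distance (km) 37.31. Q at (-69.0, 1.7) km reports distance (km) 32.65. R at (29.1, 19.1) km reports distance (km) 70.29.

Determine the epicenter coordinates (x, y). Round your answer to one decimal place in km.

Circle about each station: x² + y² = 37.31²; (x + 69.0)² + (y − 1.7)² = 32.65²; (x − 29.1)² + (y − 19.1)² = 70.29².
Subtracting pairs of circle equations eliminates x²+y² and gives linear equations (the radical axes):
-138.0 x + 3.4 y = 5089.90
58.2 x + 38.2 y = -2337.03
Solving the 2×2 system: x ≈ -37.0, y ≈ -4.8 km.

(-37.0, -4.8)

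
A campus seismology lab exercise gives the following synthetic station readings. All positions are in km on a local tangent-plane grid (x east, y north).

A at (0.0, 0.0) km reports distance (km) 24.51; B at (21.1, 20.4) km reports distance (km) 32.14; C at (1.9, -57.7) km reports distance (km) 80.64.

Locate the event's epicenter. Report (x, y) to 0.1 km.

Circle about each station: x² + y² = 24.51²; (x − 21.1)² + (y − 20.4)² = 32.14²; (x − 1.9)² + (y + 57.7)² = 80.64².
Subtracting the A equation from the B and C equations removes the quadratic terms:
42.2 x + 40.8 y = 429.13
3.8 x − 115.4 y = -2569.17
Solving the 2×2 system: x ≈ -11.0, y ≈ 21.9 km.
Check against A (with the unrounded x, y): √(x²+y²) = 24.51 ≈ 24.51 km. ✓

x ≈ -11.0 km, y ≈ 21.9 km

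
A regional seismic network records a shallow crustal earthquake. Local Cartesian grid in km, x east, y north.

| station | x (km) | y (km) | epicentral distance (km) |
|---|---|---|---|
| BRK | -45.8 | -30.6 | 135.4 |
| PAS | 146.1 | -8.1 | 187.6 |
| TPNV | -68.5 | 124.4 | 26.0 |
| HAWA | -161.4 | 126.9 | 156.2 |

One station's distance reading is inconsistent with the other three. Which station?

Solve using three stations at a time. Using BRK, PAS, HAWA (subtract circle equations pairwise → linear system) gives (x, y) ≈ (-7.7, 99.3).
Distances from that point to each station vs reported:
  BRK: calculated 135.4 vs reported 135.4 → residual 0.0 km
  PAS: calculated 187.6 vs reported 187.6 → residual 0.0 km
  TPNV: calculated 65.8 vs reported 26.0 → residual 39.8 km
  HAWA: calculated 156.2 vs reported 156.2 → residual 0.0 km
BRK, PAS, HAWA are mutually consistent (residuals ≈ 0); TPNV is off by 39.8 km.

TPNV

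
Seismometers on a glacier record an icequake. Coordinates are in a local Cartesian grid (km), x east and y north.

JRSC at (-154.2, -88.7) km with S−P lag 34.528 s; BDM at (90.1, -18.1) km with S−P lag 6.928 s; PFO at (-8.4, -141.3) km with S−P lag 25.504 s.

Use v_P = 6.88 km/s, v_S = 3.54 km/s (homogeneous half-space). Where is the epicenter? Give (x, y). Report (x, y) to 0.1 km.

x ≈ 69.0 km, y ≈ 27.8 km

Distance from S−P lag: d = Δt · v_P v_S / (v_P − v_S) = Δt · (6.88·3.54)/(6.88−3.54) ≈ 7.2920·Δt.
So d_JRSC = 251.78, d_BDM = 50.52, d_PFO = 185.97 km.
Circle about each station: (x + 154.2)² + (y + 88.7)² = 251.78²; (x − 90.1)² + (y + 18.1)² = 50.52²; (x + 8.4)² + (y + 141.3)² = 185.97².
Subtracting the JRSC equation from the BDM and PFO equations removes the quadratic terms:
488.6 x + 141.2 y = 37641.19
291.6 x − 105.2 y = 17199.25
Solving the 2×2 system: x ≈ 69.0, y ≈ 27.8 km.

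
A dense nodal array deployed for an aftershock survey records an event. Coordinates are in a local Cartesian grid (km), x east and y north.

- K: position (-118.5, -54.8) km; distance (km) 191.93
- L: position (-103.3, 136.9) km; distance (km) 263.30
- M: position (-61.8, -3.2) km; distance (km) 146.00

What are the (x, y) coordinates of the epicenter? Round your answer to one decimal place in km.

(73.4, -58.3)

Circle about each station: (x + 118.5)² + (y + 54.8)² = 191.93²; (x + 103.3)² + (y − 136.9)² = 263.30²; (x + 61.8)² + (y + 3.2)² = 146.00².
Subtracting the K equation from the L and M equations removes the quadratic terms:
30.4 x + 383.4 y = -20122.56
113.4 x + 103.2 y = 2305.31
Solving the 2×2 system: x ≈ 73.4, y ≈ -58.3 km.
Check against K (with the unrounded x, y): √((x + 118.5)²+(y + 54.8)²) = 191.92 ≈ 191.93 km. ✓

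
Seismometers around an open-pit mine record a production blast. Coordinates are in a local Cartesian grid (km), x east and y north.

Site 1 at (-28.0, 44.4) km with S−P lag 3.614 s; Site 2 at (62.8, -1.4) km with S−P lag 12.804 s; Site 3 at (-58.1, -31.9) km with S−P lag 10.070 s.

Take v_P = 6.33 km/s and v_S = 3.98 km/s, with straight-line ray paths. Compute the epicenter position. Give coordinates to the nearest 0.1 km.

Distance from S−P lag: d = Δt · v_P v_S / (v_P − v_S) = Δt · (6.33·3.98)/(6.33−3.98) ≈ 10.7206·Δt.
So d_Site 1 = 38.74, d_Site 2 = 137.27, d_Site 3 = 107.96 km.
Circle about each station: (x + 28.0)² + (y − 44.4)² = 38.74²; (x − 62.8)² + (y + 1.4)² = 137.27²; (x + 58.1)² + (y + 31.9)² = 107.96².
Subtracting the Site 1 equation from the Site 2 and Site 3 equations removes the quadratic terms:
181.6 x − 91.6 y = -16151.83
-60.2 x − 152.6 y = -8516.71
Solving the 2×2 system: x ≈ -50.7, y ≈ 75.8 km.

-50.7 km east, 75.8 km north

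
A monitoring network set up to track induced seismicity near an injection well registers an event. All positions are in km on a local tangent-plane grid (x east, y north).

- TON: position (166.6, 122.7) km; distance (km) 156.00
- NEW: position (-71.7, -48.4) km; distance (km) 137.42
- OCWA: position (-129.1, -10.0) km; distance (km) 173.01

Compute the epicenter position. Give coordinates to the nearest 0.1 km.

x ≈ 38.2 km, y ≈ 34.1 km

Circle about each station: (x − 166.6)² + (y − 122.7)² = 156.00²; (x + 71.7)² + (y + 48.4)² = 137.42²; (x + 129.1)² + (y + 10.0)² = 173.01².
Subtracting the TON equation from the NEW and OCWA equations removes the quadratic terms:
-476.6 x − 342.2 y = -29875.66
-591.4 x − 265.4 y = -31640.50
Solving the 2×2 system: x ≈ 38.2, y ≈ 34.1 km.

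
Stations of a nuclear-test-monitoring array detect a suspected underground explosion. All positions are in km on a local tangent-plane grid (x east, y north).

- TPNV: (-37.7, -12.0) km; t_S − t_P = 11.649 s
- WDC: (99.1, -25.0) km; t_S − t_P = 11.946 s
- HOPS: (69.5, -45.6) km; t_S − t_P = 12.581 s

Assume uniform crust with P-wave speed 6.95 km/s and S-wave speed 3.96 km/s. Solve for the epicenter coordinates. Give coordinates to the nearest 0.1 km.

x ≈ 36.5 km, y ≈ 65.4 km

Distance from S−P lag: d = Δt · v_P v_S / (v_P − v_S) = Δt · (6.95·3.96)/(6.95−3.96) ≈ 9.2047·Δt.
So d_TPNV = 107.23, d_WDC = 109.96, d_HOPS = 115.80 km.
Circle about each station: (x + 37.7)² + (y + 12.0)² = 107.23²; (x − 99.1)² + (y + 25.0)² = 109.96²; (x − 69.5)² + (y + 45.6)² = 115.80².
Subtracting pairs of circle equations eliminates x²+y² and gives linear equations (the radical axes):
273.6 x − 26.0 y = 8287.59
214.4 x − 67.2 y = 3432.95
Solving the 2×2 system: x ≈ 36.5, y ≈ 65.4 km.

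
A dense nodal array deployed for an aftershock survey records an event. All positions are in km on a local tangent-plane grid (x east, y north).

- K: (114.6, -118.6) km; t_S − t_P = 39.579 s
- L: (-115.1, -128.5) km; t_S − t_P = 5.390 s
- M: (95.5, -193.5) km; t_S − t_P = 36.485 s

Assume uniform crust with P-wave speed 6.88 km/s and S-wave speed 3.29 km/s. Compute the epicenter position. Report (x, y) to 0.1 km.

(-131.8, -158.1)

Distance from S−P lag: d = Δt · v_P v_S / (v_P − v_S) = Δt · (6.88·3.29)/(6.88−3.29) ≈ 6.3051·Δt.
So d_K = 249.55, d_L = 33.98, d_M = 230.04 km.
Circle about each station: (x − 114.6)² + (y + 118.6)² = 249.55²; (x + 115.1)² + (y + 128.5)² = 33.98²; (x − 95.5)² + (y + 193.5)² = 230.04².
Subtracting pairs of circle equations eliminates x²+y² and gives linear equations (the radical axes):
-459.4 x − 19.8 y = 63681.70
-38.2 x − 149.8 y = 28720.18
Solving the 2×2 system: x ≈ -131.8, y ≈ -158.1 km.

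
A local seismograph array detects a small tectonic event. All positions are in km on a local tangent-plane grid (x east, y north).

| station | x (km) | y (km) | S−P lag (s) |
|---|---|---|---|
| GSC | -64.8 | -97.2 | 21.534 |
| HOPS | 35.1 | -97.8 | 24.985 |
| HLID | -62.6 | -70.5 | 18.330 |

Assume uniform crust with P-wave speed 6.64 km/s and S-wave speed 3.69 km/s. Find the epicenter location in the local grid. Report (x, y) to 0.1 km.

(-69.2, 81.6)

Distance from S−P lag: d = Δt · v_P v_S / (v_P − v_S) = Δt · (6.64·3.69)/(6.64−3.69) ≈ 8.3056·Δt.
So d_GSC = 178.85, d_HOPS = 207.52, d_HLID = 152.24 km.
Circle about each station: (x + 64.8)² + (y + 97.2)² = 178.85²; (x − 35.1)² + (y + 97.8)² = 207.52²; (x + 62.6)² + (y + 70.5)² = 152.24².
Subtracting the GSC equation from the HOPS and HLID equations removes the quadratic terms:
199.8 x − 1.2 y = -13927.26
4.4 x + 53.4 y = 4052.43
Solving the 2×2 system: x ≈ -69.2, y ≈ 81.6 km.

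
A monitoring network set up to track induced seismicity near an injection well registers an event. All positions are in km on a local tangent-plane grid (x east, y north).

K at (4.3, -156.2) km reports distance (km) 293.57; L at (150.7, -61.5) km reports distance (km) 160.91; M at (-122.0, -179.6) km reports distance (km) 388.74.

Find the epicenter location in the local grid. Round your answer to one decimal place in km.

Circle about each station: (x − 4.3)² + (y + 156.2)² = 293.57²; (x − 150.7)² + (y + 61.5)² = 160.91²; (x + 122.0)² + (y + 179.6)² = 388.74².
Subtracting pairs of circle equations eliminates x²+y² and gives linear equations (the radical axes):
292.8 x + 189.4 y = 62367.13
-252.6 x − 46.8 y = -42212.21
Solving the 2×2 system: x ≈ 148.7, y ≈ 99.4 km.

(148.7, 99.4)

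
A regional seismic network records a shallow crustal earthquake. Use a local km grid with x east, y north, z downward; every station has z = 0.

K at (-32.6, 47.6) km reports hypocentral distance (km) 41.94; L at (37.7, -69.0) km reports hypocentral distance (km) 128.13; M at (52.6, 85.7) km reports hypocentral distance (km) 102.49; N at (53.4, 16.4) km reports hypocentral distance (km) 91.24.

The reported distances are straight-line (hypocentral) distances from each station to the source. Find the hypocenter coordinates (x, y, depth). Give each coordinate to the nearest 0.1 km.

Each station gives a sphere (x−x_i)² + (y−y_i)² + z² = d_i² (stations at z=0).
Subtracting the K sphere from L and M: z² cancels, leaving linear equations in x and y:
140.6 x − 233.2 y = -11804.56
170.4 x + 76.2 y = -1962.51
Solving: x ≈ -26.901, y ≈ 34.401 km (keep extra digits for the depth step; rounded: -26.9, 34.4).
Then from the K sphere: z² = 41.94² − (x + 32.6)² − (y − 47.6)² with x = -26.901, y = 34.401, so z ≈ 39.399 ≈ 39.4 km.

x ≈ -26.9 km, y ≈ 34.4 km, depth ≈ 39.4 km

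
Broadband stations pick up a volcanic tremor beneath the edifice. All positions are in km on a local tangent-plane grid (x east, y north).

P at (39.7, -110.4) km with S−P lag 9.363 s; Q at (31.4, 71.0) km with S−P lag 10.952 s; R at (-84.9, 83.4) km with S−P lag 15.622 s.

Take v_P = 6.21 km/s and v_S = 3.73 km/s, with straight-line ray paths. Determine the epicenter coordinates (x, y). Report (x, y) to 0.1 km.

(8.5, -28.7)

Distance from S−P lag: d = Δt · v_P v_S / (v_P − v_S) = Δt · (6.21·3.73)/(6.21−3.73) ≈ 9.3400·Δt.
So d_P = 87.45, d_Q = 102.29, d_R = 145.91 km.
Circle about each station: (x − 39.7)² + (y + 110.4)² = 87.45²; (x − 31.4)² + (y − 71.0)² = 102.29²; (x + 84.9)² + (y − 83.4)² = 145.91².
Subtracting the P equation from the Q and R equations removes the quadratic terms:
-16.6 x + 362.8 y = -10553.03
-249.2 x + 387.6 y = -13242.91
Solving the 2×2 system: x ≈ 8.5, y ≈ -28.7 km.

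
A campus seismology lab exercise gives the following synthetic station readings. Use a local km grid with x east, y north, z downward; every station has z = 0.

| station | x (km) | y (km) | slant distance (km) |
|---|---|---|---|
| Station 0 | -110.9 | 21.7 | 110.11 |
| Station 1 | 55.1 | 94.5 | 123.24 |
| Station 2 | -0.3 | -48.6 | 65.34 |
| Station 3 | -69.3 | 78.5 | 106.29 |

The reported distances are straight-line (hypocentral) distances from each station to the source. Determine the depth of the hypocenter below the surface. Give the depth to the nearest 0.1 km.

depth ≈ 42.3 km

Each station gives a sphere (x−x_i)² + (y−y_i)² + z² = d_i² (stations at z=0).
Subtracting the Station 0 sphere from Station 1 and Station 2: z² cancels, leaving linear equations in x and y:
332.0 x + 145.6 y = -3867.33
221.2 x − 140.6 y = -2552.75
Solving: x ≈ -11.604, y ≈ -0.101 km (keep extra digits for the depth step; rounded: -11.6, -0.1).
Then from the Station 0 sphere: z² = 110.11² − (x + 110.9)² − (y − 21.7)² with x = -11.604, y = -0.101, so z ≈ 42.299 ≈ 42.3 km.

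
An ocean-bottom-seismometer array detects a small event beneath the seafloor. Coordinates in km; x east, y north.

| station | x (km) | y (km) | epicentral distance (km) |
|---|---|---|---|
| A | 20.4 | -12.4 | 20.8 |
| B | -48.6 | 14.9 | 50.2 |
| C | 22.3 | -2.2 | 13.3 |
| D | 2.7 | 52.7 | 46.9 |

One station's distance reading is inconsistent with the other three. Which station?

Solve using three stations at a time. Using A, C, D (subtract circle equations pairwise → linear system) gives (x, y) ≈ (12.6, 6.9).
Distances from that point to each station vs reported:
  A: calculated 20.8 vs reported 20.8 → residual 0.0 km
  B: calculated 61.7 vs reported 50.2 → residual 11.5 km
  C: calculated 13.3 vs reported 13.3 → residual 0.0 km
  D: calculated 46.9 vs reported 46.9 → residual 0.0 km
A, C, D are mutually consistent (residuals ≈ 0); B is off by 11.5 km.

B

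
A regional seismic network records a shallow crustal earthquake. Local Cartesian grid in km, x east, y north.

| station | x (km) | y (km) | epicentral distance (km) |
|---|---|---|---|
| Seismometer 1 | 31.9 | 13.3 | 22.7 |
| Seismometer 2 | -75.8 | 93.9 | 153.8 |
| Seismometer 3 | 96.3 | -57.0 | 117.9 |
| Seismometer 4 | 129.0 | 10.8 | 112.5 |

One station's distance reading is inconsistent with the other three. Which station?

Seismometer 2

Solve using three stations at a time. Using Seismometer 1, Seismometer 3, Seismometer 4 (subtract circle equations pairwise → linear system) gives (x, y) ≈ (18.4, 31.5).
Distances from that point to each station vs reported:
  Seismometer 1: calculated 22.7 vs reported 22.7 → residual 0.0 km
  Seismometer 2: calculated 113.0 vs reported 153.8 → residual 40.8 km
  Seismometer 3: calculated 117.9 vs reported 117.9 → residual 0.0 km
  Seismometer 4: calculated 112.5 vs reported 112.5 → residual 0.0 km
Seismometer 1, Seismometer 3, Seismometer 4 are mutually consistent (residuals ≈ 0); Seismometer 2 is off by 40.8 km.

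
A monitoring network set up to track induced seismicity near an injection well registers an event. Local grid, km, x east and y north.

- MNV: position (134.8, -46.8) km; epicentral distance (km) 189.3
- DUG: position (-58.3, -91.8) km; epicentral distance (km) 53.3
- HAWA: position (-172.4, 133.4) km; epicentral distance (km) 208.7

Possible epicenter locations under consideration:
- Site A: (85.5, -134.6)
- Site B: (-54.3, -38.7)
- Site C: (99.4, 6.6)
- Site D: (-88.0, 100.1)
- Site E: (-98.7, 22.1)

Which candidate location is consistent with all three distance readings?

For each candidate, compare |candidate − station| to the reported distance:
Site A: residuals MNV 88.6, DUG 96.7, HAWA 163.2 → max 163.2 km
Site B: residuals MNV 0.0, DUG 0.0, HAWA 0.0 → max 0.0 km
Site C: residuals MNV 125.2, DUG 132.6, HAWA 91.2 → max 132.6 km
Site D: residuals MNV 77.6, DUG 140.9, HAWA 118.0 → max 140.9 km
Site E: residuals MNV 54.2, DUG 67.6, HAWA 75.2 → max 75.2 km
Only Site B has all residuals ≈ 0.

Site B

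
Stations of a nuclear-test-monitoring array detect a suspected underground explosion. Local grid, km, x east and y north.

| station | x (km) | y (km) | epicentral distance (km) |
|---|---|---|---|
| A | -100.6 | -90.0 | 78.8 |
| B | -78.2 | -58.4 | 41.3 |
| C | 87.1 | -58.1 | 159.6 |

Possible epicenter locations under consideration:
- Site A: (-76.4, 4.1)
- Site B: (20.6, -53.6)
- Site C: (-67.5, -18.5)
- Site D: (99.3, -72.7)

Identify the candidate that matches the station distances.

For each candidate, compare |candidate − station| to the reported distance:
Site A: residuals A 18.4, B 21.2, C 15.3 → max 21.2 km
Site B: residuals A 47.7, B 57.6, C 92.9 → max 92.9 km
Site C: residuals A 0.0, B 0.0, C 0.0 → max 0.0 km
Site D: residuals A 121.8, B 136.8, C 140.6 → max 140.6 km
Only Site C has all residuals ≈ 0.

Site C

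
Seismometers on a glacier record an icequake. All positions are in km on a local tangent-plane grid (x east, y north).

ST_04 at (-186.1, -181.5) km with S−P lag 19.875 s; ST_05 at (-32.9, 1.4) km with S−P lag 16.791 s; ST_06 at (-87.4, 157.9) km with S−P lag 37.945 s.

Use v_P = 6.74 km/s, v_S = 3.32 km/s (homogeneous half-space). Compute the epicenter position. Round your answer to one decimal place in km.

Distance from S−P lag: d = Δt · v_P v_S / (v_P − v_S) = Δt · (6.74·3.32)/(6.74−3.32) ≈ 6.5429·Δt.
So d_ST_04 = 130.04, d_ST_05 = 109.86, d_ST_06 = 248.27 km.
Circle about each station: (x + 186.1)² + (y + 181.5)² = 130.04²; (x + 32.9)² + (y − 1.4)² = 109.86²; (x + 87.4)² + (y − 157.9)² = 248.27².
Subtracting the ST_04 equation from the ST_05 and ST_06 equations removes the quadratic terms:
306.4 x + 365.8 y = -61649.91
197.4 x + 678.8 y = -79731.88
Solving the 2×2 system: x ≈ -93.4, y ≈ -90.3 km.

(-93.4, -90.3)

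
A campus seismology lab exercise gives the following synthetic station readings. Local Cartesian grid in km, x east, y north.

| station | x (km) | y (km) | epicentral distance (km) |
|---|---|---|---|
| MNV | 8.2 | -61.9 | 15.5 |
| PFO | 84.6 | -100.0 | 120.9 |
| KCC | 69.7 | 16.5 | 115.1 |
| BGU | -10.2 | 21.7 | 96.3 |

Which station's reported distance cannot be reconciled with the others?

PFO

Solve using three stations at a time. Using MNV, KCC, BGU (subtract circle equations pairwise → linear system) gives (x, y) ≈ (-1.2, -74.2).
Distances from that point to each station vs reported:
  MNV: calculated 15.5 vs reported 15.5 → residual 0.0 km
  PFO: calculated 89.6 vs reported 120.9 → residual 31.3 km
  KCC: calculated 115.1 vs reported 115.1 → residual 0.0 km
  BGU: calculated 96.3 vs reported 96.3 → residual 0.0 km
MNV, KCC, BGU are mutually consistent (residuals ≈ 0); PFO is off by 31.3 km.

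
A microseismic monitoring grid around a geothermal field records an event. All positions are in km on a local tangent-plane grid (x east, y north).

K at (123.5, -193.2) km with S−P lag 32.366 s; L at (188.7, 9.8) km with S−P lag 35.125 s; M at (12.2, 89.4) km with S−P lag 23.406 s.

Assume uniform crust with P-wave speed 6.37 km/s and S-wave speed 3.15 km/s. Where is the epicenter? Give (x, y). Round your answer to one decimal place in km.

Distance from S−P lag: d = Δt · v_P v_S / (v_P − v_S) = Δt · (6.37·3.15)/(6.37−3.15) ≈ 6.2315·Δt.
So d_K = 201.69, d_L = 218.88, d_M = 145.85 km.
Circle about each station: (x − 123.5)² + (y + 193.2)² = 201.69²; (x − 188.7)² + (y − 9.8)² = 218.88²; (x − 12.2)² + (y − 89.4)² = 145.85².
Subtracting pairs of circle equations eliminates x²+y² and gives linear equations (the radical axes):
130.4 x + 406.0 y = -24104.36
-222.6 x + 565.2 y = -25030.66
Solving the 2×2 system: x ≈ -21.1, y ≈ -52.6 km.

-21.1 km east, -52.6 km north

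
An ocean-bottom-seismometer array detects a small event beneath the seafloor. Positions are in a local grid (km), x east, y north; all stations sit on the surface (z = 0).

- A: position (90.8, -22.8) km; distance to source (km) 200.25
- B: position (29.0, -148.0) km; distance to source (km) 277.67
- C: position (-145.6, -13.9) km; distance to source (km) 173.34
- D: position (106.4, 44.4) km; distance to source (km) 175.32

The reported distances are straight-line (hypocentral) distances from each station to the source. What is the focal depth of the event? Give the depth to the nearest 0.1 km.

z ≈ 58.6 km

Each station gives a sphere (x−x_i)² + (y−y_i)² + z² = d_i² (stations at z=0).
Subtracting the A sphere from B and C: z² cancels, leaving linear equations in x and y:
-123.6 x − 250.4 y = -23020.05
-472.8 x + 17.8 y = 22681.40
Solving: x ≈ -43.699, y ≈ 113.504 km (keep extra digits for the depth step; rounded: -43.7, 113.5).
Then from the A sphere: z² = 200.25² − (x − 90.8)² − (y + 22.8)² with x = -43.699, y = 113.504, so z ≈ 58.577 ≈ 58.6 km.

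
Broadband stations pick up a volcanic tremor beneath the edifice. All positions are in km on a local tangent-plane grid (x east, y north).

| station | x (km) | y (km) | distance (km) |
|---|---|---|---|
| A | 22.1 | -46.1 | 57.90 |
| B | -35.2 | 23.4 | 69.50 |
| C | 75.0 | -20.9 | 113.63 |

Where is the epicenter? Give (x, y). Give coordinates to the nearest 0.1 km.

-35.8 km east, -46.1 km north

Circle about each station: (x − 22.1)² + (y + 46.1)² = 57.90²; (x + 35.2)² + (y − 23.4)² = 69.50²; (x − 75.0)² + (y + 20.9)² = 113.63².
Subtracting the A equation from the B and C equations removes the quadratic terms:
-114.6 x + 139.0 y = -2304.86
105.8 x + 50.4 y = -6111.18
Solving the 2×2 system: x ≈ -35.8, y ≈ -46.1 km.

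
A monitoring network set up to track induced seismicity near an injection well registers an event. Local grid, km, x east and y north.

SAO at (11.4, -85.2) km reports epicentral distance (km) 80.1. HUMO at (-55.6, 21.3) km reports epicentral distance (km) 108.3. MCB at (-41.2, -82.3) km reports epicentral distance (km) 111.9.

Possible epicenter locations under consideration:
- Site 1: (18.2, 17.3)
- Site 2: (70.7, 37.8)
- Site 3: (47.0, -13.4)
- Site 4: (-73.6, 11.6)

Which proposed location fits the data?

Site 3

For each candidate, compare |candidate − station| to the reported distance:
Site 1: residuals SAO 22.6, HUMO 34.4, MCB 4.1 → max 34.4 km
Site 2: residuals SAO 56.4, HUMO 19.1, MCB 52.3 → max 56.4 km
Site 3: residuals SAO 0.0, HUMO 0.0, MCB 0.0 → max 0.0 km
Site 4: residuals SAO 48.7, HUMO 87.9, MCB 12.6 → max 87.9 km
Only Site 3 has all residuals ≈ 0.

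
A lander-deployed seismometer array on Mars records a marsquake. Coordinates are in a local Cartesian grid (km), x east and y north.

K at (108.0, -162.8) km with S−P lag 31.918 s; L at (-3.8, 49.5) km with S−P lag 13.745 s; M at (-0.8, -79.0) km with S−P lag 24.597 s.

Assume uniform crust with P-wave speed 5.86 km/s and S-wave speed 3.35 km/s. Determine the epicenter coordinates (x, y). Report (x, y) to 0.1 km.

Distance from S−P lag: d = Δt · v_P v_S / (v_P − v_S) = Δt · (5.86·3.35)/(5.86−3.35) ≈ 7.8211·Δt.
So d_K = 249.63, d_L = 107.50, d_M = 192.38 km.
Circle about each station: (x − 108.0)² + (y + 162.8)² = 249.63²; (x + 3.8)² + (y − 49.5)² = 107.50²; (x + 0.8)² + (y + 79.0)² = 192.38².
Subtracting the K equation from the L and M equations removes the quadratic terms:
-223.6 x + 424.6 y = 15055.74
-217.6 x + 167.6 y = -6621.13
Solving the 2×2 system: x ≈ 97.1, y ≈ 86.6 km.

x ≈ 97.1 km, y ≈ 86.6 km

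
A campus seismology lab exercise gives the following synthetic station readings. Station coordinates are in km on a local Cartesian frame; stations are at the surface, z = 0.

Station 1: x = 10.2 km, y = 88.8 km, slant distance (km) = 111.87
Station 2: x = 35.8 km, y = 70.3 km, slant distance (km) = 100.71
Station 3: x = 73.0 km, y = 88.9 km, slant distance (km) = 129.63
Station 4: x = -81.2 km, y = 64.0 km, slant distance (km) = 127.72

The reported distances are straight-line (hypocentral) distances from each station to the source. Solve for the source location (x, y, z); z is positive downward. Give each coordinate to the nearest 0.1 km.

(7.6, -5.9, 59.5)

Each station gives a sphere (x−x_i)² + (y−y_i)² + z² = d_i² (stations at z=0).
Subtracting the Station 1 sphere from Station 2 and Station 3: z² cancels, leaving linear equations in x and y:
51.2 x − 37.0 y = 606.64
125.6 x + 0.2 y = 953.69
Solving: x ≈ 7.602, y ≈ -5.876 km (keep extra digits for the depth step; rounded: 7.6, -5.9).
Then from the Station 1 sphere: z² = 111.87² − (x − 10.2)² − (y − 88.8)² with x = 7.602, y = -5.876, so z ≈ 59.537 ≈ 59.5 km.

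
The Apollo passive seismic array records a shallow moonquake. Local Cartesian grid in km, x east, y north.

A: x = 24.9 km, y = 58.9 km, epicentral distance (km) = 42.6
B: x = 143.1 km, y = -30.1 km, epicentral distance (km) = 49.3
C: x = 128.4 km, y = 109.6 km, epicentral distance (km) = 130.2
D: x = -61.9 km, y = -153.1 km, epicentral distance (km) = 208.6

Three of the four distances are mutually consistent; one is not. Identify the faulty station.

Solve using three stations at a time. Using B, C, D (subtract circle equations pairwise → linear system) gives (x, y) ≈ (95.7, -16.4).
Distances from that point to each station vs reported:
  A: calculated 103.4 vs reported 42.6 → residual 60.8 km
  B: calculated 49.3 vs reported 49.3 → residual 0.0 km
  C: calculated 130.2 vs reported 130.2 → residual 0.0 km
  D: calculated 208.6 vs reported 208.6 → residual 0.0 km
B, C, D are mutually consistent (residuals ≈ 0); A is off by 60.8 km.

A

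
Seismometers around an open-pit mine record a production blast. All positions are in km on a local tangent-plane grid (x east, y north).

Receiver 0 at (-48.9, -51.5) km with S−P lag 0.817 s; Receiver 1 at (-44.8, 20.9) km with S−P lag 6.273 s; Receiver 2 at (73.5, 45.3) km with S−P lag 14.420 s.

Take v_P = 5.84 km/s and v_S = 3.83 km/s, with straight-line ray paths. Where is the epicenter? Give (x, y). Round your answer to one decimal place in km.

Distance from S−P lag: d = Δt · v_P v_S / (v_P − v_S) = Δt · (5.84·3.83)/(5.84−3.83) ≈ 11.1280·Δt.
So d_Receiver 0 = 9.09, d_Receiver 1 = 69.81, d_Receiver 2 = 160.47 km.
Circle about each station: (x + 48.9)² + (y + 51.5)² = 9.09²; (x + 44.8)² + (y − 20.9)² = 69.81²; (x − 73.5)² + (y − 45.3)² = 160.47².
Subtracting the Receiver 0 equation from the Receiver 1 and Receiver 2 equations removes the quadratic terms:
8.2 x + 144.8 y = -7390.42
244.8 x + 193.6 y = -23257.11
Solving the 2×2 system: x ≈ -57.2, y ≈ -47.8 km.
Check against Receiver 0 (with the unrounded x, y): √((x + 48.9)²+(y + 51.5)²) = 9.09 ≈ 9.09 km. ✓

x ≈ -57.2 km, y ≈ -47.8 km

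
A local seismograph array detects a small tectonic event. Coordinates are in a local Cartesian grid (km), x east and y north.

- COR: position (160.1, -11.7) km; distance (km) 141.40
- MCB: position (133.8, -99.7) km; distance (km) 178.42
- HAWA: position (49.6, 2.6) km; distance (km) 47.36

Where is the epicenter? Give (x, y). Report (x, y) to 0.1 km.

(31.1, 46.2)

Circle about each station: (x − 160.1)² + (y + 11.7)² = 141.40²; (x − 133.8)² + (y + 99.7)² = 178.42²; (x − 49.6)² + (y − 2.6)² = 47.36².
Subtracting pairs of circle equations eliminates x²+y² and gives linear equations (the radical axes):
-52.6 x − 176.0 y = -9766.11
-221.0 x + 28.6 y = -5550.99
Solving the 2×2 system: x ≈ 31.1, y ≈ 46.2 km.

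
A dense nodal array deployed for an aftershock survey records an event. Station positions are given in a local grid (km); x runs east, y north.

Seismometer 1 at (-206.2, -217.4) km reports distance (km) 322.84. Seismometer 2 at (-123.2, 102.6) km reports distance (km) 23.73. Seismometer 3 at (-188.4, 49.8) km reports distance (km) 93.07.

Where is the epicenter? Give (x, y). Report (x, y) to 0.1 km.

-103.9 km east, 88.8 km north

Circle about each station: (x + 206.2)² + (y + 217.4)² = 322.84²; (x + 123.2)² + (y − 102.6)² = 23.73²; (x + 188.4)² + (y − 49.8)² = 93.07².
Subtracting pairs of circle equations eliminates x²+y² and gives linear equations (the radical axes):
166.0 x + 640.0 y = 39586.35
35.6 x + 534.4 y = 43757.04
Solving the 2×2 system: x ≈ -103.9, y ≈ 88.8 km.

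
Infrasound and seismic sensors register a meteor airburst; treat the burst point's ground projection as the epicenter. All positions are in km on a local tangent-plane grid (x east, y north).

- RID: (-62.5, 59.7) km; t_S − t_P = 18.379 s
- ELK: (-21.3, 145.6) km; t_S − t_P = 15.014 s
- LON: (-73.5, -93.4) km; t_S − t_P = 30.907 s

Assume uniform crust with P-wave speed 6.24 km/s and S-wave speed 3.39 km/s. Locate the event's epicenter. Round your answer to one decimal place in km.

Distance from S−P lag: d = Δt · v_P v_S / (v_P − v_S) = Δt · (6.24·3.39)/(6.24−3.39) ≈ 7.4223·Δt.
So d_RID = 136.41, d_ELK = 111.44, d_LON = 229.40 km.
Circle about each station: (x + 62.5)² + (y − 59.7)² = 136.41²; (x + 21.3)² + (y − 145.6)² = 111.44²; (x + 73.5)² + (y + 93.4)² = 229.40².
Subtracting pairs of circle equations eliminates x²+y² and gives linear equations (the radical axes):
82.4 x + 171.8 y = 20371.52
-22.0 x − 306.2 y = -27361.20
Solving the 2×2 system: x ≈ 71.7, y ≈ 84.2 km.
Check against RID (with the unrounded x, y): √((x + 62.5)²+(y − 59.7)²) = 136.38 ≈ 136.41 km. ✓

71.7 km east, 84.2 km north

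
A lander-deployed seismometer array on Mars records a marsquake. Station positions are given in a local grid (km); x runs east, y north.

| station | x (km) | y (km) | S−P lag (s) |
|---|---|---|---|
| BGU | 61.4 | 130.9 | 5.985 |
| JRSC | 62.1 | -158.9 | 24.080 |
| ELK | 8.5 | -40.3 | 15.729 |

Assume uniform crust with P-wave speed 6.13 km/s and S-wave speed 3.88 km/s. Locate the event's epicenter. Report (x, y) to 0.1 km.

x ≈ 110.5 km, y ≈ 91.0 km

Distance from S−P lag: d = Δt · v_P v_S / (v_P − v_S) = Δt · (6.13·3.88)/(6.13−3.88) ≈ 10.5708·Δt.
So d_BGU = 63.27, d_JRSC = 254.55, d_ELK = 166.27 km.
Circle about each station: (x − 61.4)² + (y − 130.9)² = 63.27²; (x − 62.1)² + (y + 158.9)² = 254.55²; (x − 8.5)² + (y + 40.3)² = 166.27².
Subtracting pairs of circle equations eliminates x²+y² and gives linear equations (the radical axes):
1.4 x − 579.6 y = -52591.76
-105.8 x − 342.4 y = -42851.05
Solving the 2×2 system: x ≈ 110.5, y ≈ 91.0 km.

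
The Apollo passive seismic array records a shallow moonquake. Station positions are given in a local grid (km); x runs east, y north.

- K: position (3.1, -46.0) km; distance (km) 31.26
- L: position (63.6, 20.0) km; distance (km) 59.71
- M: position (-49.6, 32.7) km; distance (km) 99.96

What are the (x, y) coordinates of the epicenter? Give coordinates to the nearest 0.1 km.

29.2 km east, -28.8 km north

Circle about each station: (x − 3.1)² + (y + 46.0)² = 31.26²; (x − 63.6)² + (y − 20.0)² = 59.71²; (x + 49.6)² + (y − 32.7)² = 99.96².
Subtracting pairs of circle equations eliminates x²+y² and gives linear equations (the radical axes):
121.0 x + 132.0 y = -268.75
-105.4 x + 157.4 y = -7610.97
Solving the 2×2 system: x ≈ 29.2, y ≈ -28.8 km.
Check against K (with the unrounded x, y): √((x − 3.1)²+(y + 46.0)²) = 31.26 ≈ 31.26 km. ✓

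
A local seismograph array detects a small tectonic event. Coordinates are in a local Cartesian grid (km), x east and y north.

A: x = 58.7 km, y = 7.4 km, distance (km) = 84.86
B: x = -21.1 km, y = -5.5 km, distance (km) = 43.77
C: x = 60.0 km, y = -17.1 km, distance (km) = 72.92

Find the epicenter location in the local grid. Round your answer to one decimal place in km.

Circle about each station: (x − 58.7)² + (y − 7.4)² = 84.86²; (x + 21.1)² + (y + 5.5)² = 43.77²; (x − 60.0)² + (y + 17.1)² = 72.92².
Subtracting the A equation from the B and C equations removes the quadratic terms:
-159.6 x − 25.8 y = 2260.42
2.6 x − 49.0 y = 2275.85
Solving the 2×2 system: x ≈ -6.6, y ≈ -46.8 km.

x ≈ -6.6 km, y ≈ -46.8 km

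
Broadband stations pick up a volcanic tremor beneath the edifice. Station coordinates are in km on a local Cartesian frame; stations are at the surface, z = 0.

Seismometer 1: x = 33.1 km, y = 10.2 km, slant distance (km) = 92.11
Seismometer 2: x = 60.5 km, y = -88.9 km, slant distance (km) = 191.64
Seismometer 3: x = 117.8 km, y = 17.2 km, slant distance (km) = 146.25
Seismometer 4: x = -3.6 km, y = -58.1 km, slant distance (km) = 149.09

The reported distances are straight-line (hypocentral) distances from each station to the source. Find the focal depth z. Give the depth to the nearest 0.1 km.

28.0 km

Each station gives a sphere (x−x_i)² + (y−y_i)² + z² = d_i² (stations at z=0).
Subtracting the Seismometer 1 sphere from Seismometer 2 and Seismometer 3: z² cancels, leaving linear equations in x and y:
54.8 x − 198.2 y = -17877.83
169.4 x + 14.0 y = 68.22
Solving: x ≈ -6.894, y ≈ 88.295 km (keep extra digits for the depth step; rounded: -6.9, 88.3).
Then from the Seismometer 1 sphere: z² = 92.11² − (x − 33.1)² − (y − 10.2)² with x = -6.894, y = 88.295, so z ≈ 28.034 ≈ 28.0 km.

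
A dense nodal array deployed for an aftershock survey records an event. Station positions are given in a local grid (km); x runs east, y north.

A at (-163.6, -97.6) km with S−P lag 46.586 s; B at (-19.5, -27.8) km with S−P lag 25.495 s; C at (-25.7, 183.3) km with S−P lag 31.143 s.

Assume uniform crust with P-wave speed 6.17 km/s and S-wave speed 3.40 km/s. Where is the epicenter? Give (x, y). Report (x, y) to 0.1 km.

161.4 km east, 39.7 km north

Distance from S−P lag: d = Δt · v_P v_S / (v_P − v_S) = Δt · (6.17·3.40)/(6.17−3.40) ≈ 7.5733·Δt.
So d_A = 352.81, d_B = 193.08, d_C = 235.85 km.
Circle about each station: (x + 163.6)² + (y + 97.6)² = 352.81²; (x + 19.5)² + (y + 27.8)² = 193.08²; (x + 25.7)² + (y − 183.3)² = 235.85².
Subtracting pairs of circle equations eliminates x²+y² and gives linear equations (the radical axes):
288.2 x + 139.6 y = 52057.38
275.8 x + 561.8 y = 66818.33
Solving the 2×2 system: x ≈ 161.4, y ≈ 39.7 km.
Check against A (with the unrounded x, y): √((x + 163.6)²+(y + 97.6)²) = 352.81 ≈ 352.81 km. ✓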